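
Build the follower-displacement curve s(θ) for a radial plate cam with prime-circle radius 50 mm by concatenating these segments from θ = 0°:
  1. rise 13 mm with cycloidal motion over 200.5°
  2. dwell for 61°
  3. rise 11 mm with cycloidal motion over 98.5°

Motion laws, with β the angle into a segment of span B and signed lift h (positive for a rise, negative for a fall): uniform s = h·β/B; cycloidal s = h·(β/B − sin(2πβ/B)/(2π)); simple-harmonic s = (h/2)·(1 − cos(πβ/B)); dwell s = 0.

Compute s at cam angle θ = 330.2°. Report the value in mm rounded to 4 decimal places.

seg 1 [0°–200.5°] cycloidal, h=13: full span → s += 13 → s = 13.0000
seg 2 [200.5°–261.5°] dwell: s stays 13.0000
seg 3 [261.5°–360°] cycloidal, h=11: θ=330.2° here. β=68.7, B=98.5. 11·(0.6975 − sin(2π·0.6975)/(2π)) = 9.3283 → s = 22.3283

22.3283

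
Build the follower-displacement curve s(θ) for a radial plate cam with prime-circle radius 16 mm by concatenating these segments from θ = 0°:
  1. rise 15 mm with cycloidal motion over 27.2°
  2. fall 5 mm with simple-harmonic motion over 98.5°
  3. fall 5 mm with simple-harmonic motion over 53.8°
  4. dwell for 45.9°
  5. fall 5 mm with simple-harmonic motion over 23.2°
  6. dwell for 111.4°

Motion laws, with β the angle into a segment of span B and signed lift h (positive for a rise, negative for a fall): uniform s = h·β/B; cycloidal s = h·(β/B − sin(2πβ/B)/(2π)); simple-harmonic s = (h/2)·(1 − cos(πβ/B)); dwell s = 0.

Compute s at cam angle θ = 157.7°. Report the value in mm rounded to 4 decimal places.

seg 1 [0°–27.2°] cycloidal, h=15: full span → s += 15 → s = 15.0000
seg 2 [27.2°–125.7°] simple-harmonic, h=-5: full span → s += -5 → s = 10.0000
seg 3 [125.7°–179.5°] simple-harmonic, h=-5: θ=157.7° here. β=32, B=53.8. -5/2·(1 − cos(π·0.5948)) = -3.2336 → s = 6.7664

6.7664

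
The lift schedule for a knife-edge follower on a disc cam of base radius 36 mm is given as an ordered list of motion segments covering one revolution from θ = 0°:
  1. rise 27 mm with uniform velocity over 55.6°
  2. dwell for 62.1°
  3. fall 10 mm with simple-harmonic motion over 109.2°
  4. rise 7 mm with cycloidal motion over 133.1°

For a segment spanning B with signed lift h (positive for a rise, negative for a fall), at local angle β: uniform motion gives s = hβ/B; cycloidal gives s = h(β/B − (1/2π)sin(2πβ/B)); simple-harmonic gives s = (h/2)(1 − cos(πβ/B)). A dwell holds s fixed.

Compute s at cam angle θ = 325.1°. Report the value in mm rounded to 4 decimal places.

seg 1 [0°–55.6°] uniform, h=27: full span → s += 27 → s = 27.0000
seg 2 [55.6°–117.7°] dwell: s stays 27.0000
seg 3 [117.7°–226.9°] simple-harmonic, h=-10: full span → s += -10 → s = 17.0000
seg 4 [226.9°–360°] cycloidal, h=7: θ=325.1° here. β=98.2, B=133.1. 7·(0.7378 − sin(2π·0.7378)/(2π)) = 6.2753 → s = 23.2753

23.2753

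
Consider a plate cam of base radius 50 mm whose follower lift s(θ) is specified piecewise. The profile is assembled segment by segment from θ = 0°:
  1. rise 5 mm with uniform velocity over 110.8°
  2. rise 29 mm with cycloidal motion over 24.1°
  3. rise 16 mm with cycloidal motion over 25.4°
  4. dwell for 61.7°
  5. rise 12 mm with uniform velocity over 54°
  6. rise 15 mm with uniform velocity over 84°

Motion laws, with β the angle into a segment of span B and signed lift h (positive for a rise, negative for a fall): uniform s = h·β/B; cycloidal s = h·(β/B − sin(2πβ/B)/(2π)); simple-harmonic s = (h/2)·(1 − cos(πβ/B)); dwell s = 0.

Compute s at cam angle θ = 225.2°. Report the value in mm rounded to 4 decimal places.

seg 1 [0°–110.8°] uniform, h=5: full span → s += 5 → s = 5.0000
seg 2 [110.8°–134.9°] cycloidal, h=29: full span → s += 29 → s = 34.0000
seg 3 [134.9°–160.3°] cycloidal, h=16: full span → s += 16 → s = 50.0000
seg 4 [160.3°–222°] dwell: s stays 50.0000
seg 5 [222°–276°] uniform, h=12: θ=225.2° here. β=3.2, B=54. 12·3.2/54 = 0.7111 → s = 50.7111

50.7111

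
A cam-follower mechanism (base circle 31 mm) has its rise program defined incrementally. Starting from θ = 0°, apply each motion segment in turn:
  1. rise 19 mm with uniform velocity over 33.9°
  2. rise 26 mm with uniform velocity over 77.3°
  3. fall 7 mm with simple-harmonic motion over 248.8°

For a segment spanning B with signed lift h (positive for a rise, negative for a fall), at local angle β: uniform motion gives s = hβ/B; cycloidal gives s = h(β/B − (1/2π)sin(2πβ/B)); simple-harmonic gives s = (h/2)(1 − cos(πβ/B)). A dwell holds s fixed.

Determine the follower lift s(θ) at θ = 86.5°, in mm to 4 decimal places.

seg 1 [0°–33.9°] uniform, h=19: full span → s += 19 → s = 19.0000
seg 2 [33.9°–111.2°] uniform, h=26: θ=86.5° here. β=52.6, B=77.3. 26·52.6/77.3 = 17.6921 → s = 36.6921

36.6921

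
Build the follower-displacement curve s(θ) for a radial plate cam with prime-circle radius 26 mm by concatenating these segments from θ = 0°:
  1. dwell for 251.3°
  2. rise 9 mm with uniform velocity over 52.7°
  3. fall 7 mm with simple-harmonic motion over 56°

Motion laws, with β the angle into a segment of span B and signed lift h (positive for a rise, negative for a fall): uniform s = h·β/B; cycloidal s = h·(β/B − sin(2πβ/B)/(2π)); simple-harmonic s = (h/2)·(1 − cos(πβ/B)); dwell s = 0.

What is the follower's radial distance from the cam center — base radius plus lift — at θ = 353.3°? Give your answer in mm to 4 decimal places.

seg 1 [0°–251.3°] dwell: s stays 0.0000
seg 2 [251.3°–304°] uniform, h=9: full span → s += 9 → s = 9.0000
seg 3 [304°–360°] simple-harmonic, h=-7: θ=353.3° here. β=49.3, B=56. -7/2·(1 − cos(π·0.8804)) = -6.7557 → s = 2.2443
radial distance = base radius + s = 26 + 2.2443 = 28.2443

28.2443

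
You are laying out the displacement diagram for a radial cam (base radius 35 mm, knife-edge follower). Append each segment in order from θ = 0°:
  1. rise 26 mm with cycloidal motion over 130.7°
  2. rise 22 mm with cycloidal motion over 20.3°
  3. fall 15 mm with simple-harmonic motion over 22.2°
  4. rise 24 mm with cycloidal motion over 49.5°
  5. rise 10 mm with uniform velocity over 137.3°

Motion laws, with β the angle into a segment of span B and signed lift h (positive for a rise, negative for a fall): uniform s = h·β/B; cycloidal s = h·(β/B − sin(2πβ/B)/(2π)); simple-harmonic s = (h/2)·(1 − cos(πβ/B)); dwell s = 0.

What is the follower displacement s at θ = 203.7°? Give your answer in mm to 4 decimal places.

seg 1 [0°–130.7°] cycloidal, h=26: full span → s += 26 → s = 26.0000
seg 2 [130.7°–151°] cycloidal, h=22: full span → s += 22 → s = 48.0000
seg 3 [151°–173.2°] simple-harmonic, h=-15: full span → s += -15 → s = 33.0000
seg 4 [173.2°–222.7°] cycloidal, h=24: θ=203.7° here. β=30.5, B=49.5. 24·(0.6162 − sin(2π·0.6162)/(2π)) = 17.3347 → s = 50.3347

50.3347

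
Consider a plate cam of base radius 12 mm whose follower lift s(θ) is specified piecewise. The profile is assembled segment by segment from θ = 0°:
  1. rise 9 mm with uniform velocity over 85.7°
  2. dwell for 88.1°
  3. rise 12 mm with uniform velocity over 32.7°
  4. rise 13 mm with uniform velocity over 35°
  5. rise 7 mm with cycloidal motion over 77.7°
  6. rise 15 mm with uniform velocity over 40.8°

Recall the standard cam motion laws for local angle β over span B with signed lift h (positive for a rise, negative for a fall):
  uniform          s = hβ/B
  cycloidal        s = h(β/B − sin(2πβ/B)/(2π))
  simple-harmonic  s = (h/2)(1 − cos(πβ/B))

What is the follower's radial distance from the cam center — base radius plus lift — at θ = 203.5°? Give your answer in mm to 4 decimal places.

seg 1 [0°–85.7°] uniform, h=9: full span → s += 9 → s = 9.0000
seg 2 [85.7°–173.8°] dwell: s stays 9.0000
seg 3 [173.8°–206.5°] uniform, h=12: θ=203.5° here. β=29.7, B=32.7. 12·29.7/32.7 = 10.8991 → s = 19.8991
radial distance = base radius + s = 12 + 19.8991 = 31.8991

31.8991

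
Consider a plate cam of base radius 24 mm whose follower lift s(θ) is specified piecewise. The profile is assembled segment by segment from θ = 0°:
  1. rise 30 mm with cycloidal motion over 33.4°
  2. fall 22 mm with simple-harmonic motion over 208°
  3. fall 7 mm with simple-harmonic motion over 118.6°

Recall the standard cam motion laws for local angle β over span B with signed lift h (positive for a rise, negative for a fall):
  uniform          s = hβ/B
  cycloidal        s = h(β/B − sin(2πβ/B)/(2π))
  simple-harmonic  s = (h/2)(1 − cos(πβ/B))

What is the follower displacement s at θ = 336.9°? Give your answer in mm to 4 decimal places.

seg 1 [0°–33.4°] cycloidal, h=30: full span → s += 30 → s = 30.0000
seg 2 [33.4°–241.4°] simple-harmonic, h=-22: full span → s += -22 → s = 8.0000
seg 3 [241.4°–360°] simple-harmonic, h=-7: θ=336.9° here. β=95.5, B=118.6. -7/2·(1 − cos(π·0.8052)) = -6.3650 → s = 1.6350

1.6350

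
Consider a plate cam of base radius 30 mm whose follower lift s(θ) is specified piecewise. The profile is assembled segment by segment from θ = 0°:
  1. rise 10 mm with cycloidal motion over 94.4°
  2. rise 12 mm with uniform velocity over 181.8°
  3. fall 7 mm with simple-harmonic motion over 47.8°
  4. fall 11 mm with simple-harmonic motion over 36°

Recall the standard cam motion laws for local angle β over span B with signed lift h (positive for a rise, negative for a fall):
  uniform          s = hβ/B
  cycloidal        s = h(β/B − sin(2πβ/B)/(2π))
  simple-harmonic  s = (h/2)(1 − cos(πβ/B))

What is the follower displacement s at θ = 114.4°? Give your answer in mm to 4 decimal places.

seg 1 [0°–94.4°] cycloidal, h=10: full span → s += 10 → s = 10.0000
seg 2 [94.4°–276.2°] uniform, h=12: θ=114.4° here. β=20, B=181.8. 12·20/181.8 = 1.3201 → s = 11.3201

11.3201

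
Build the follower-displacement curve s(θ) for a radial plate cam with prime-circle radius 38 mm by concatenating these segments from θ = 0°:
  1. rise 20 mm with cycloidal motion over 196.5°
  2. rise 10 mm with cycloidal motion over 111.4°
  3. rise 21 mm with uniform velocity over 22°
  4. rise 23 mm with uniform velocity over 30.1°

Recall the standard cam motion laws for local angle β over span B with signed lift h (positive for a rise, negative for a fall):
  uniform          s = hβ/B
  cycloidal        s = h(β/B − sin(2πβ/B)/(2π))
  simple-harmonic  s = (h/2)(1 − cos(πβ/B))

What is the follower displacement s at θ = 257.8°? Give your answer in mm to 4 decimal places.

seg 1 [0°–196.5°] cycloidal, h=20: full span → s += 20 → s = 20.0000
seg 2 [196.5°–307.9°] cycloidal, h=10: θ=257.8° here. β=61.3, B=111.4. 10·(0.5503 − sin(2π·0.5503)/(2π)) = 5.9971 → s = 25.9971

25.9971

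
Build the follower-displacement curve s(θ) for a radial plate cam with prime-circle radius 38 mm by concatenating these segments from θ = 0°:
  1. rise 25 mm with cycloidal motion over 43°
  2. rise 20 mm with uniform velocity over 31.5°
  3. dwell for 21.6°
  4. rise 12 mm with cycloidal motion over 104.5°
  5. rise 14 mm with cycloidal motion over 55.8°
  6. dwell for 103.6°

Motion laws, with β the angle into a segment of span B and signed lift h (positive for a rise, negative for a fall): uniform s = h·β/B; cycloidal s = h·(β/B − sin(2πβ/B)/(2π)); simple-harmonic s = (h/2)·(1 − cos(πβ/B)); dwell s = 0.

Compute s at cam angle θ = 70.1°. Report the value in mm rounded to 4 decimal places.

seg 1 [0°–43°] cycloidal, h=25: full span → s += 25 → s = 25.0000
seg 2 [43°–74.5°] uniform, h=20: θ=70.1° here. β=27.1, B=31.5. 20·27.1/31.5 = 17.2063 → s = 42.2063

42.2063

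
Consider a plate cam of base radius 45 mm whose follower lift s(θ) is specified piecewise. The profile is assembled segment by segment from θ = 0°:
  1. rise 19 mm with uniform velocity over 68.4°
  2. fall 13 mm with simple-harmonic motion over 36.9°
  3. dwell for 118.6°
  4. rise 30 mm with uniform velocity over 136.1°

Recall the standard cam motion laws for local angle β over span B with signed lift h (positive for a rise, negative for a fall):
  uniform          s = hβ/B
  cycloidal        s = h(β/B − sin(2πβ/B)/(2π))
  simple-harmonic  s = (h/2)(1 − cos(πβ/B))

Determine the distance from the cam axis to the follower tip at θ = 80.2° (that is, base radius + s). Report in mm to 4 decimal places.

seg 1 [0°–68.4°] uniform, h=19: full span → s += 19 → s = 19.0000
seg 2 [68.4°–105.3°] simple-harmonic, h=-13: θ=80.2° here. β=11.8, B=36.9. -13/2·(1 − cos(π·0.3198)) = -3.0134 → s = 15.9866
radial distance = base radius + s = 45 + 15.9866 = 60.9866

60.9866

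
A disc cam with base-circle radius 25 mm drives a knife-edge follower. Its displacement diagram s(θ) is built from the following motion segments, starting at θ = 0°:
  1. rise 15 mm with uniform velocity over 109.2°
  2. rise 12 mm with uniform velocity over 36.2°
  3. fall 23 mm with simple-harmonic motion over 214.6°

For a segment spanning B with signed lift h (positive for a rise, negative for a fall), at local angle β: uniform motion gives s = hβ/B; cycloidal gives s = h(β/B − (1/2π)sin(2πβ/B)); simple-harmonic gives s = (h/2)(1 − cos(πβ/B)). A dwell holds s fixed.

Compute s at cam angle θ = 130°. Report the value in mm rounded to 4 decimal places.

seg 1 [0°–109.2°] uniform, h=15: full span → s += 15 → s = 15.0000
seg 2 [109.2°–145.4°] uniform, h=12: θ=130° here. β=20.8, B=36.2. 12·20.8/36.2 = 6.8950 → s = 21.8950

21.8950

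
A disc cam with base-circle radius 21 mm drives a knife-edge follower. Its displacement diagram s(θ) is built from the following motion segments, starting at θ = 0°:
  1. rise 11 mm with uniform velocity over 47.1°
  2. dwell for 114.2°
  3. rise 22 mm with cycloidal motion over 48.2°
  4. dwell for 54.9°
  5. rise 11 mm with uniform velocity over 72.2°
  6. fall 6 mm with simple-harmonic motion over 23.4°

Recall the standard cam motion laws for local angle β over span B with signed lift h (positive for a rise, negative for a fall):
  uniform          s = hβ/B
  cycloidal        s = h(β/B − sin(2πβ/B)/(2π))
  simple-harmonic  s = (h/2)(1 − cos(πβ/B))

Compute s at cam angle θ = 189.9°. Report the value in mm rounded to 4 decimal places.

seg 1 [0°–47.1°] uniform, h=11: full span → s += 11 → s = 11.0000
seg 2 [47.1°–161.3°] dwell: s stays 11.0000
seg 3 [161.3°–209.5°] cycloidal, h=22: θ=189.9° here. β=28.6, B=48.2. 22·(0.5934 − sin(2π·0.5934)/(2π)) = 14.9921 → s = 25.9921

25.9921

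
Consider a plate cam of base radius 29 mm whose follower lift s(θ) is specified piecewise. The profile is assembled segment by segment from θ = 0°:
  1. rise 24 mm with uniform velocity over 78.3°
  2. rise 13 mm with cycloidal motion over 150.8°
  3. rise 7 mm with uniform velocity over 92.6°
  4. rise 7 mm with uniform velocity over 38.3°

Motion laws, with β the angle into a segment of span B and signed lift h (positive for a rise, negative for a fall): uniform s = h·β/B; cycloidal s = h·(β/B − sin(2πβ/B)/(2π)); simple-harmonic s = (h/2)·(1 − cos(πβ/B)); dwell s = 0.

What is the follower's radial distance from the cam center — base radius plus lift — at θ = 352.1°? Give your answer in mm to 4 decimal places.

seg 1 [0°–78.3°] uniform, h=24: full span → s += 24 → s = 24.0000
seg 2 [78.3°–229.1°] cycloidal, h=13: full span → s += 13 → s = 37.0000
seg 3 [229.1°–321.7°] uniform, h=7: full span → s += 7 → s = 44.0000
seg 4 [321.7°–360°] uniform, h=7: θ=352.1° here. β=30.4, B=38.3. 7·30.4/38.3 = 5.5561 → s = 49.5561
radial distance = base radius + s = 29 + 49.5561 = 78.5561

78.5561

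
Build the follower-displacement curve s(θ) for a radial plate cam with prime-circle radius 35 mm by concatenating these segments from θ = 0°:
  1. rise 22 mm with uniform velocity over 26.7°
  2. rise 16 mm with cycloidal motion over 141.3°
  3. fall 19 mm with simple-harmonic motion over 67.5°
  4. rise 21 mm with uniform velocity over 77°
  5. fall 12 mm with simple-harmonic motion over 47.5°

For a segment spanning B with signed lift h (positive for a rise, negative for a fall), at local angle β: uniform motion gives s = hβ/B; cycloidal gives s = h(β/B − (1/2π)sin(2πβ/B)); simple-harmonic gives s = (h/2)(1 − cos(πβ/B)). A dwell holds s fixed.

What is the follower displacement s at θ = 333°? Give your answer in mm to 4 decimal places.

seg 1 [0°–26.7°] uniform, h=22: full span → s += 22 → s = 22.0000
seg 2 [26.7°–168°] cycloidal, h=16: full span → s += 16 → s = 38.0000
seg 3 [168°–235.5°] simple-harmonic, h=-19: full span → s += -19 → s = 19.0000
seg 4 [235.5°–312.5°] uniform, h=21: full span → s += 21 → s = 40.0000
seg 5 [312.5°–360°] simple-harmonic, h=-12: θ=333° here. β=20.5, B=47.5. -12/2·(1 − cos(π·0.4316)) = -4.7202 → s = 35.2798

35.2798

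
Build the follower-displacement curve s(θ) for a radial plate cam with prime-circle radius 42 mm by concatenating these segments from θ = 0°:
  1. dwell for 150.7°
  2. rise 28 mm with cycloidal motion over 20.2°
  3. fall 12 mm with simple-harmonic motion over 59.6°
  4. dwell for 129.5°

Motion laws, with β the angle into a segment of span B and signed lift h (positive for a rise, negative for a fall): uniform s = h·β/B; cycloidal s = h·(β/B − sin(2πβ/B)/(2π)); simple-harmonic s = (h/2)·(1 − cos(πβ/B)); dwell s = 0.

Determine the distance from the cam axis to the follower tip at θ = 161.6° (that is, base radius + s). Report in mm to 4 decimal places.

seg 1 [0°–150.7°] dwell: s stays 0.0000
seg 2 [150.7°–170.9°] cycloidal, h=28: θ=161.6° here. β=10.9, B=20.2. 28·(0.5396 − sin(2π·0.5396)/(2π)) = 16.2064 → s = 16.2064
radial distance = base radius + s = 42 + 16.2064 = 58.2064

58.2064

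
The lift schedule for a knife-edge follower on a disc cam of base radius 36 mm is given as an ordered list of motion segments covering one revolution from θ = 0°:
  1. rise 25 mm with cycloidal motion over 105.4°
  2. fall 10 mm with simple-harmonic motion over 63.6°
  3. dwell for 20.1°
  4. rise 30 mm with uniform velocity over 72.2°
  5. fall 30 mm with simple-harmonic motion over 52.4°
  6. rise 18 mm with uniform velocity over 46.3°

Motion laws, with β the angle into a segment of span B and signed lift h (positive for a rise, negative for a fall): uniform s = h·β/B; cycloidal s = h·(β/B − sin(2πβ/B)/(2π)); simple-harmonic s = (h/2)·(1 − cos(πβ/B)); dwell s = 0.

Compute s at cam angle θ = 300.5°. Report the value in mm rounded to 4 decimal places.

seg 1 [0°–105.4°] cycloidal, h=25: full span → s += 25 → s = 25.0000
seg 2 [105.4°–169°] simple-harmonic, h=-10: full span → s += -10 → s = 15.0000
seg 3 [169°–189.1°] dwell: s stays 15.0000
seg 4 [189.1°–261.3°] uniform, h=30: full span → s += 30 → s = 45.0000
seg 5 [261.3°–313.7°] simple-harmonic, h=-30: θ=300.5° here. β=39.2, B=52.4. -30/2·(1 − cos(π·0.7481)) = -25.5428 → s = 19.4572

19.4572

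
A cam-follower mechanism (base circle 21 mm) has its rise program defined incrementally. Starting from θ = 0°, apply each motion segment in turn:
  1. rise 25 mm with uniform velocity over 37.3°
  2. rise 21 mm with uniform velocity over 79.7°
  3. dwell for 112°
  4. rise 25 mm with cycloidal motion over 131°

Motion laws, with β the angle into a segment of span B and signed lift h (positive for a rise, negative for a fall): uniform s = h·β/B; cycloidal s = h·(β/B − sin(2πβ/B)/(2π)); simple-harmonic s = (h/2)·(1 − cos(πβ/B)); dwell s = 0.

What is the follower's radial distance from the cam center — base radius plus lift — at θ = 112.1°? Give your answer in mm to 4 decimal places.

seg 1 [0°–37.3°] uniform, h=25: full span → s += 25 → s = 25.0000
seg 2 [37.3°–117°] uniform, h=21: θ=112.1° here. β=74.8, B=79.7. 21·74.8/79.7 = 19.7089 → s = 44.7089
radial distance = base radius + s = 21 + 44.7089 = 65.7089

65.7089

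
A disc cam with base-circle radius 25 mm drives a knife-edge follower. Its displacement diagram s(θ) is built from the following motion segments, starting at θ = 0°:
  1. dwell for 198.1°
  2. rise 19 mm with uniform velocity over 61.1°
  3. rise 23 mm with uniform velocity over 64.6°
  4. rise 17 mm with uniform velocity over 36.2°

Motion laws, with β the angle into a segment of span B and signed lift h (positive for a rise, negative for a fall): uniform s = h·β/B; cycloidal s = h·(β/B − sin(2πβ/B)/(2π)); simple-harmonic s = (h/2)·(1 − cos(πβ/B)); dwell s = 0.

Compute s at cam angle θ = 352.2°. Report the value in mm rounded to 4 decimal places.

seg 1 [0°–198.1°] dwell: s stays 0.0000
seg 2 [198.1°–259.2°] uniform, h=19: full span → s += 19 → s = 19.0000
seg 3 [259.2°–323.8°] uniform, h=23: full span → s += 23 → s = 42.0000
seg 4 [323.8°–360°] uniform, h=17: θ=352.2° here. β=28.4, B=36.2. 17·28.4/36.2 = 13.3370 → s = 55.3370

55.3370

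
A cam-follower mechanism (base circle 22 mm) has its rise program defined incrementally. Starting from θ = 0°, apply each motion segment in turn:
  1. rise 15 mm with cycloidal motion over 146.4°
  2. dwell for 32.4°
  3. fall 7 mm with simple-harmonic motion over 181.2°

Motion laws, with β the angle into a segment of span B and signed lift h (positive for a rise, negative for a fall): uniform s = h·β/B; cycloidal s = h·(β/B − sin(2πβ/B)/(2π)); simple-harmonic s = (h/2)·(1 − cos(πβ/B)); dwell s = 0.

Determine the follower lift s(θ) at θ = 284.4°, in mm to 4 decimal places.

seg 1 [0°–146.4°] cycloidal, h=15: full span → s += 15 → s = 15.0000
seg 2 [146.4°–178.8°] dwell: s stays 15.0000
seg 3 [178.8°–360°] simple-harmonic, h=-7: θ=284.4° here. β=105.6, B=181.2. -7/2·(1 − cos(π·0.5828)) = -4.4000 → s = 10.6000

10.6000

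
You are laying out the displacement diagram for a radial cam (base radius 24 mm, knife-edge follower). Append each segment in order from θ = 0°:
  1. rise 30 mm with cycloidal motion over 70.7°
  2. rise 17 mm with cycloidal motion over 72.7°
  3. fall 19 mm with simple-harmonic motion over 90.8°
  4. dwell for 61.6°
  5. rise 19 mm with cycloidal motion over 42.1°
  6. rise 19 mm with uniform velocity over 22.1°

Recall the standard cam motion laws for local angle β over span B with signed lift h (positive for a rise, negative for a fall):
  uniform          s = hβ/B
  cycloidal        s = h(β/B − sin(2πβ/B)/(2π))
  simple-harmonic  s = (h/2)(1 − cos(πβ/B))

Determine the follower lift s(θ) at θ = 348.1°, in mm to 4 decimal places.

seg 1 [0°–70.7°] cycloidal, h=30: full span → s += 30 → s = 30.0000
seg 2 [70.7°–143.4°] cycloidal, h=17: full span → s += 17 → s = 47.0000
seg 3 [143.4°–234.2°] simple-harmonic, h=-19: full span → s += -19 → s = 28.0000
seg 4 [234.2°–295.8°] dwell: s stays 28.0000
seg 5 [295.8°–337.9°] cycloidal, h=19: full span → s += 19 → s = 47.0000
seg 6 [337.9°–360°] uniform, h=19: θ=348.1° here. β=10.2, B=22.1. 19·10.2/22.1 = 8.7692 → s = 55.7692

55.7692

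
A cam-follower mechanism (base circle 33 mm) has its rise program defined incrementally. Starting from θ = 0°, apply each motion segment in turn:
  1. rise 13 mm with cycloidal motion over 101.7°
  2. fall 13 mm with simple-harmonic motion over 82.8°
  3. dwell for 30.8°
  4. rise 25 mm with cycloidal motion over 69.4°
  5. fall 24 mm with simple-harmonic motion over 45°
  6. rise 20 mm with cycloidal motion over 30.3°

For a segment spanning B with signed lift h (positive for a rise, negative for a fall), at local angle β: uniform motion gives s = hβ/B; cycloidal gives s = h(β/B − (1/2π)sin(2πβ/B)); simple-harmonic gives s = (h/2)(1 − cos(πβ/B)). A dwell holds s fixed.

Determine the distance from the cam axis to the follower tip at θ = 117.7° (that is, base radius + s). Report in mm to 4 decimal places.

seg 1 [0°–101.7°] cycloidal, h=13: full span → s += 13 → s = 13.0000
seg 2 [101.7°–184.5°] simple-harmonic, h=-13: θ=117.7° here. β=16, B=82.8. -13/2·(1 − cos(π·0.1932)) = -1.1614 → s = 11.8386
radial distance = base radius + s = 33 + 11.8386 = 44.8386

44.8386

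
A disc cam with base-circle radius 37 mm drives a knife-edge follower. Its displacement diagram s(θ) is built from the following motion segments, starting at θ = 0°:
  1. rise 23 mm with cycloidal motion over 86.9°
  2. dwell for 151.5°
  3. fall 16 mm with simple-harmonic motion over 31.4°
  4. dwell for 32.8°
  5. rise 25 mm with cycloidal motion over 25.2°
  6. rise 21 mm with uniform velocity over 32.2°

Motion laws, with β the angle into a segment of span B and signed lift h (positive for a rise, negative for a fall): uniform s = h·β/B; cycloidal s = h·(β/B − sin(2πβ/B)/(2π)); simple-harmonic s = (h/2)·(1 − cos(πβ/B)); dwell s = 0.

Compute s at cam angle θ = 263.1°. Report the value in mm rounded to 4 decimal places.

seg 1 [0°–86.9°] cycloidal, h=23: full span → s += 23 → s = 23.0000
seg 2 [86.9°–238.4°] dwell: s stays 23.0000
seg 3 [238.4°–269.8°] simple-harmonic, h=-16: θ=263.1° here. β=24.7, B=31.4. -16/2·(1 − cos(π·0.7866)) = -14.2689 → s = 8.7311

8.7311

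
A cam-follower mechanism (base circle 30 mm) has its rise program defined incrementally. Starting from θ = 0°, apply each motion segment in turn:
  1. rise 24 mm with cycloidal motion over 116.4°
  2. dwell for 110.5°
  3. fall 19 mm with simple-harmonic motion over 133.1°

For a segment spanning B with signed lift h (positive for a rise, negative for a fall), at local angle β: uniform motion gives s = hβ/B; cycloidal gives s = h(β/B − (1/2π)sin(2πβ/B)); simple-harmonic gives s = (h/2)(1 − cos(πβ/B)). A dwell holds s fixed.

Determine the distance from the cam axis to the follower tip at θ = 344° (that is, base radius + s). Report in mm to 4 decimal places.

seg 1 [0°–116.4°] cycloidal, h=24: full span → s += 24 → s = 24.0000
seg 2 [116.4°–226.9°] dwell: s stays 24.0000
seg 3 [226.9°–360°] simple-harmonic, h=-19: θ=344° here. β=117.1, B=133.1. -19/2·(1 − cos(π·0.8798)) = -18.3306 → s = 5.6694
radial distance = base radius + s = 30 + 5.6694 = 35.6694

35.6694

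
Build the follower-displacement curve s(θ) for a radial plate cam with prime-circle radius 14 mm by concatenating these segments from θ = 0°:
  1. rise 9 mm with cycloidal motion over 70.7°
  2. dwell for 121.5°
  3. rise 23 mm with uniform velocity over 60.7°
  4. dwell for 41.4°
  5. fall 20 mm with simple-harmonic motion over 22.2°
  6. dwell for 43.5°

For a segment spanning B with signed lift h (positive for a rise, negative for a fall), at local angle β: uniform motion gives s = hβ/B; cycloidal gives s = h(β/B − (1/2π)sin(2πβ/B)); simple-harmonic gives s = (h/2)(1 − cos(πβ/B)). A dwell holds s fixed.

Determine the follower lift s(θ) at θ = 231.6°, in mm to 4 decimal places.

seg 1 [0°–70.7°] cycloidal, h=9: full span → s += 9 → s = 9.0000
seg 2 [70.7°–192.2°] dwell: s stays 9.0000
seg 3 [192.2°–252.9°] uniform, h=23: θ=231.6° here. β=39.4, B=60.7. 23·39.4/60.7 = 14.9292 → s = 23.9292

23.9292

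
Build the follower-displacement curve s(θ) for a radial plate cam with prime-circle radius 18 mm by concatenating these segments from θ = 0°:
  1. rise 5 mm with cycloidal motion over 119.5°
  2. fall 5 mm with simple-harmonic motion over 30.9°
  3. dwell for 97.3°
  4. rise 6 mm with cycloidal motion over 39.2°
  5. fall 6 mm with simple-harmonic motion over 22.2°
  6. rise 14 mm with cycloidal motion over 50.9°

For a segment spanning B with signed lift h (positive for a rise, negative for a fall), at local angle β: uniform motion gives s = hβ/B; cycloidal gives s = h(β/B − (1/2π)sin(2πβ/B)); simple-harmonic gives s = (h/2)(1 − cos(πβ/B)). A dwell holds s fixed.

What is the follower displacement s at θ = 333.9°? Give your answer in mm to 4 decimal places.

seg 1 [0°–119.5°] cycloidal, h=5: full span → s += 5 → s = 5.0000
seg 2 [119.5°–150.4°] simple-harmonic, h=-5: full span → s += -5 → s = 0.0000
seg 3 [150.4°–247.7°] dwell: s stays 0.0000
seg 4 [247.7°–286.9°] cycloidal, h=6: full span → s += 6 → s = 6.0000
seg 5 [286.9°–309.1°] simple-harmonic, h=-6: full span → s += -6 → s = 0.0000
seg 6 [309.1°–360°] cycloidal, h=14: θ=333.9° here. β=24.8, B=50.9. 14·(0.4872 − sin(2π·0.4872)/(2π)) = 6.6426 → s = 6.6426

6.6426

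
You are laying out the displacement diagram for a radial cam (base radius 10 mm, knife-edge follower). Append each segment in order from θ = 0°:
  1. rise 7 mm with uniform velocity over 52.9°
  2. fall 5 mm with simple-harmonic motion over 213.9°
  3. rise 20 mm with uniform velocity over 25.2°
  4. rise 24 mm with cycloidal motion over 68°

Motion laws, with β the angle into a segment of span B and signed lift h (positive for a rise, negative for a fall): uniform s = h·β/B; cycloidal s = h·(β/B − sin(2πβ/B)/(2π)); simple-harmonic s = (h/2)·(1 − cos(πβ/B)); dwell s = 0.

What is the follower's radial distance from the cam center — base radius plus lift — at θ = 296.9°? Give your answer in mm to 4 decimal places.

seg 1 [0°–52.9°] uniform, h=7: full span → s += 7 → s = 7.0000
seg 2 [52.9°–266.8°] simple-harmonic, h=-5: full span → s += -5 → s = 2.0000
seg 3 [266.8°–292°] uniform, h=20: full span → s += 20 → s = 22.0000
seg 4 [292°–360°] cycloidal, h=24: θ=296.9° here. β=4.9, B=68. 24·(0.0721 − sin(2π·0.0721)/(2π)) = 0.0585 → s = 22.0585
radial distance = base radius + s = 10 + 22.0585 = 32.0585

32.0585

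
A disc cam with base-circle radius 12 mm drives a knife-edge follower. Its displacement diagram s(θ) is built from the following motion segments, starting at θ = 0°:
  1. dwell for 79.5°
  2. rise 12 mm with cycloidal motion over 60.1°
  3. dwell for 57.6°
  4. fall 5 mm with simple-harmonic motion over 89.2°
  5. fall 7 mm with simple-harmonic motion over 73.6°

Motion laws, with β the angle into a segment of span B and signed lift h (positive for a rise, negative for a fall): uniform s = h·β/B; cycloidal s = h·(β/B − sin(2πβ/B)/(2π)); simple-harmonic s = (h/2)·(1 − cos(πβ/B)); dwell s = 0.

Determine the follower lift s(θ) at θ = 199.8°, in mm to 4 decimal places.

seg 1 [0°–79.5°] dwell: s stays 0.0000
seg 2 [79.5°–139.6°] cycloidal, h=12: full span → s += 12 → s = 12.0000
seg 3 [139.6°–197.2°] dwell: s stays 12.0000
seg 4 [197.2°–286.4°] simple-harmonic, h=-5: θ=199.8° here. β=2.6, B=89.2. -5/2·(1 − cos(π·0.0291)) = -0.0105 → s = 11.9895

11.9895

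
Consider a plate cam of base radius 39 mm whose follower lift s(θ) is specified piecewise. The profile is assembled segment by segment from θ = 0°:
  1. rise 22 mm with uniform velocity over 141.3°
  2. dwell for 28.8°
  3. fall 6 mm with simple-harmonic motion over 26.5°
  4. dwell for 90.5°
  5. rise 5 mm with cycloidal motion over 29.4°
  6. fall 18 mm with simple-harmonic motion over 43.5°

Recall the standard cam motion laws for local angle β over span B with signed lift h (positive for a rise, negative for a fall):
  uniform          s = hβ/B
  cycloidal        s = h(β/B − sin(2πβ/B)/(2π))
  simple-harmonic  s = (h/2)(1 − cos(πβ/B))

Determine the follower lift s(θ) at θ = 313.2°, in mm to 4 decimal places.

seg 1 [0°–141.3°] uniform, h=22: full span → s += 22 → s = 22.0000
seg 2 [141.3°–170.1°] dwell: s stays 22.0000
seg 3 [170.1°–196.6°] simple-harmonic, h=-6: full span → s += -6 → s = 16.0000
seg 4 [196.6°–287.1°] dwell: s stays 16.0000
seg 5 [287.1°–316.5°] cycloidal, h=5: θ=313.2° here. β=26.1, B=29.4. 5·(0.8878 − sin(2π·0.8878)/(2π)) = 4.9546 → s = 20.9546

20.9546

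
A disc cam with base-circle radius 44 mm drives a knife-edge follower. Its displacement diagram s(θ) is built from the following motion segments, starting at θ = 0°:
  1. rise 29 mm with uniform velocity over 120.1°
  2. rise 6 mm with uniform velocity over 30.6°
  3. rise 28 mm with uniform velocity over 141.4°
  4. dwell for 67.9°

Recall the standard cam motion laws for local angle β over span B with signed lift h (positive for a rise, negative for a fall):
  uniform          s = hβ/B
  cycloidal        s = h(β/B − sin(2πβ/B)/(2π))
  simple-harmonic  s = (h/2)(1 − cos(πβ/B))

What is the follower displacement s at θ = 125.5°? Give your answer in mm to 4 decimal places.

seg 1 [0°–120.1°] uniform, h=29: full span → s += 29 → s = 29.0000
seg 2 [120.1°–150.7°] uniform, h=6: θ=125.5° here. β=5.4, B=30.6. 6·5.4/30.6 = 1.0588 → s = 30.0588

30.0588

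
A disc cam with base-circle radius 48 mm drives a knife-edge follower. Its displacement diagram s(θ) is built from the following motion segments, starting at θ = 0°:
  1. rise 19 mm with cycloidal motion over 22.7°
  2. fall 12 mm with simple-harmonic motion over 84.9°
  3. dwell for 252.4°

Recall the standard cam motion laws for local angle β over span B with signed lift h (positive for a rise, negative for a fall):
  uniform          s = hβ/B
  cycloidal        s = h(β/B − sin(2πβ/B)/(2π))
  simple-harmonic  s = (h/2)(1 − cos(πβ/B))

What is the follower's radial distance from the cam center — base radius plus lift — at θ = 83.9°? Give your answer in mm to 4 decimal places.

seg 1 [0°–22.7°] cycloidal, h=19: full span → s += 19 → s = 19.0000
seg 2 [22.7°–107.6°] simple-harmonic, h=-12: θ=83.9° here. β=61.2, B=84.9. -12/2·(1 − cos(π·0.7208)) = -9.8368 → s = 9.1632
radial distance = base radius + s = 48 + 9.1632 = 57.1632

57.1632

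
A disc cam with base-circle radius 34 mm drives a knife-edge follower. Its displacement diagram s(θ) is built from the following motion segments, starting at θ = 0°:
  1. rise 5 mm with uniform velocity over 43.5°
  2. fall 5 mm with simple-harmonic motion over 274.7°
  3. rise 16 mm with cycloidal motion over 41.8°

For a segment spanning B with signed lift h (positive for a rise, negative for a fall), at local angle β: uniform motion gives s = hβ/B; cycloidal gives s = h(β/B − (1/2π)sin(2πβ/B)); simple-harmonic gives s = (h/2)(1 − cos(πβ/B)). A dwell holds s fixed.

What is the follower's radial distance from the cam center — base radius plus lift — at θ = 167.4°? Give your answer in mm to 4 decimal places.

seg 1 [0°–43.5°] uniform, h=5: full span → s += 5 → s = 5.0000
seg 2 [43.5°–318.2°] simple-harmonic, h=-5: θ=167.4° here. β=123.9, B=274.7. -5/2·(1 − cos(π·0.4510)) = -2.1170 → s = 2.8830
radial distance = base radius + s = 34 + 2.8830 = 36.8830

36.8830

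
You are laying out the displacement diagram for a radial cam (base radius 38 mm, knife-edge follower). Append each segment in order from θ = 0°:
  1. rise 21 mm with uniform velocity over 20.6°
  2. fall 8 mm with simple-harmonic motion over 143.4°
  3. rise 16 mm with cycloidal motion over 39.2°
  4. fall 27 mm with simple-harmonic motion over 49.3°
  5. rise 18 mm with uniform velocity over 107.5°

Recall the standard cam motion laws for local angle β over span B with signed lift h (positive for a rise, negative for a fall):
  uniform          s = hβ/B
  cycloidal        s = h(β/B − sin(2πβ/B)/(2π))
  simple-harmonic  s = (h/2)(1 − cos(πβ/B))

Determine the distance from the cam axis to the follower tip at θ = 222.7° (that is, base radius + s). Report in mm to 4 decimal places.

seg 1 [0°–20.6°] uniform, h=21: full span → s += 21 → s = 21.0000
seg 2 [20.6°–164°] simple-harmonic, h=-8: full span → s += -8 → s = 13.0000
seg 3 [164°–203.2°] cycloidal, h=16: full span → s += 16 → s = 29.0000
seg 4 [203.2°–252.5°] simple-harmonic, h=-27: θ=222.7° here. β=19.5, B=49.3. -27/2·(1 − cos(π·0.3955)) = -9.1487 → s = 19.8513
radial distance = base radius + s = 38 + 19.8513 = 57.8513

57.8513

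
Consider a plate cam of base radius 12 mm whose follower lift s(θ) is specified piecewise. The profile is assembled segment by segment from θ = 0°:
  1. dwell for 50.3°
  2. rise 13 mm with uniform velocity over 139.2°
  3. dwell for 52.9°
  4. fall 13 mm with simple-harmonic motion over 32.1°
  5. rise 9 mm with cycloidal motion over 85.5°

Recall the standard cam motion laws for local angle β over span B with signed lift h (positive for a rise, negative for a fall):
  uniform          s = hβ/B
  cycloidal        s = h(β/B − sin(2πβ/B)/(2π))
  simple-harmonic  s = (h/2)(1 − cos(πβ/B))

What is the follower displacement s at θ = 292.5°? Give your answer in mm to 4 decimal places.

seg 1 [0°–50.3°] dwell: s stays 0.0000
seg 2 [50.3°–189.5°] uniform, h=13: full span → s += 13 → s = 13.0000
seg 3 [189.5°–242.4°] dwell: s stays 13.0000
seg 4 [242.4°–274.5°] simple-harmonic, h=-13: full span → s += -13 → s = 0.0000
seg 5 [274.5°–360°] cycloidal, h=9: θ=292.5° here. β=18, B=85.5. 9·(0.2105 − sin(2π·0.2105)/(2π)) = 0.5062 → s = 0.5062

0.5062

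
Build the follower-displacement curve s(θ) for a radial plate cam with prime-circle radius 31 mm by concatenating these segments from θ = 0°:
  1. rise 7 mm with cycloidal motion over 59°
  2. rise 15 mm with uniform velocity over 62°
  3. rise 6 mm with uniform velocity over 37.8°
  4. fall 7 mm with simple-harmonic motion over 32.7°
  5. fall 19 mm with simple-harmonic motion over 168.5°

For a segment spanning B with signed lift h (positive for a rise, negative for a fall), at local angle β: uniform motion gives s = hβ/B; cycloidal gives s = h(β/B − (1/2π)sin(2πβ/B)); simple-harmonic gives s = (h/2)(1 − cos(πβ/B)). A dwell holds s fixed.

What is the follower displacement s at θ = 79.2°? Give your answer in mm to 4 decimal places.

seg 1 [0°–59°] cycloidal, h=7: full span → s += 7 → s = 7.0000
seg 2 [59°–121°] uniform, h=15: θ=79.2° here. β=20.2, B=62. 15·20.2/62 = 4.8871 → s = 11.8871

11.8871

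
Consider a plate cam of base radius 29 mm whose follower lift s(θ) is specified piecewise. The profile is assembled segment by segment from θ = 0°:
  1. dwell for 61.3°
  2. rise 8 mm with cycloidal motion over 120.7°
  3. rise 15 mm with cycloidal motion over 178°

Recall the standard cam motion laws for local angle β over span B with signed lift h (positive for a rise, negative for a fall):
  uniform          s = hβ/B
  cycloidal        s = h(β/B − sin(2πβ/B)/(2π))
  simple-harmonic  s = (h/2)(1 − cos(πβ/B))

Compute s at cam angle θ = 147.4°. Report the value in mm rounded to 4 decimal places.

seg 1 [0°–61.3°] dwell: s stays 0.0000
seg 2 [61.3°–182°] cycloidal, h=8: θ=147.4° here. β=86.1, B=120.7. 8·(0.7133 − sin(2π·0.7133)/(2π)) = 6.9463 → s = 6.9463

6.9463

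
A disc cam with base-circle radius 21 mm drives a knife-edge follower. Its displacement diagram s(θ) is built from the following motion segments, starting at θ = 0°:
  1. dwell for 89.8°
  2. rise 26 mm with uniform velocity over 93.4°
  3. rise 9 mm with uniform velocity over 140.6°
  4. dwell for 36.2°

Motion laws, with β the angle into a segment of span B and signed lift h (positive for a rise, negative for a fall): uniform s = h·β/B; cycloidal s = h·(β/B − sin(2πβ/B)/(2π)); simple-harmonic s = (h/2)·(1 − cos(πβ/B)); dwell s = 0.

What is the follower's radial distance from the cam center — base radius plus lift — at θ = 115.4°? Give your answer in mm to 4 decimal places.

seg 1 [0°–89.8°] dwell: s stays 0.0000
seg 2 [89.8°–183.2°] uniform, h=26: θ=115.4° here. β=25.6, B=93.4. 26·25.6/93.4 = 7.1263 → s = 7.1263
radial distance = base radius + s = 21 + 7.1263 = 28.1263

28.1263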